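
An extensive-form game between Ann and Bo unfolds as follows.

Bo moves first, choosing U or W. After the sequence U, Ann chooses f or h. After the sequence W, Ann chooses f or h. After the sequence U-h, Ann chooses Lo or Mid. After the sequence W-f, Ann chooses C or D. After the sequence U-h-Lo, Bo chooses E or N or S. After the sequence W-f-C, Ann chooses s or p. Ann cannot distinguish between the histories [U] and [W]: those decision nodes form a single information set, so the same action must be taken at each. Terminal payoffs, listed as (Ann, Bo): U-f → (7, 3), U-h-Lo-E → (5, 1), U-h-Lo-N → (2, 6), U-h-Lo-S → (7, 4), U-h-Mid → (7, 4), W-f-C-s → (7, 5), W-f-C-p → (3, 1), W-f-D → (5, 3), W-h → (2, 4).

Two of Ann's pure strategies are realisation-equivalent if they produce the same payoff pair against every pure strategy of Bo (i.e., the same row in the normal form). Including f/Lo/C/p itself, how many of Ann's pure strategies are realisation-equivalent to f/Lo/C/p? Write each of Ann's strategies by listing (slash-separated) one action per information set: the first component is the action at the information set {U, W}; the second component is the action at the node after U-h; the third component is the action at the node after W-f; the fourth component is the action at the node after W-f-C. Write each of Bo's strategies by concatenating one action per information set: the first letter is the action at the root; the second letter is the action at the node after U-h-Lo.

Row for f/Lo/C/p (columns UE, UN, US, WE, WN, WS): (7,3) (7,3) (7,3) (3,1) (3,1) (3,1).
Under f/Lo/C/p, Ann's choice at the node after U-h can never be reached regardless of what Bo does, so varying those choices leaves every outcome unchanged.
Holding the reachable choices fixed and varying the unreachable one freely already gives 2 equivalent strategies.
No other strategy reproduces this row, so those 2 are the full class: f/Lo/C/p, f/Mid/C/p.

2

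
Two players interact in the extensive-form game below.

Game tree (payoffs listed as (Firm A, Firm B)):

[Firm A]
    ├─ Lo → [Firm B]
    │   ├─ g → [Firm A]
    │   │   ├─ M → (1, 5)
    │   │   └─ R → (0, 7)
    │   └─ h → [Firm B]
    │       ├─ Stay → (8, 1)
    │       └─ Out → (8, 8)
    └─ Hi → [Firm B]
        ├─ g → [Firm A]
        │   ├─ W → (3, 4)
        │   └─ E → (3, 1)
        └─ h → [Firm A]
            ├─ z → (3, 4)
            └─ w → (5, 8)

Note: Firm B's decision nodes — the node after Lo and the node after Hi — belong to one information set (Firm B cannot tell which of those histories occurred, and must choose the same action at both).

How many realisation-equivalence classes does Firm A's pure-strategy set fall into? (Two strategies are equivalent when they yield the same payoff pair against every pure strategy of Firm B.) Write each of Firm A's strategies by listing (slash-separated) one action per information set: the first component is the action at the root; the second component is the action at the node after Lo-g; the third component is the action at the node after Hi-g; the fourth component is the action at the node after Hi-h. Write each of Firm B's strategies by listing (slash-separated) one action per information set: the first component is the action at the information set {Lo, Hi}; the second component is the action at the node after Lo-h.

6

Firm A has 16 pure strategies: Lo/M/W/z, Lo/M/W/w, Lo/M/E/z, Lo/M/E/w, Lo/R/W/z, Lo/R/W/w, Lo/R/E/z, Lo/R/E/w, Hi/M/W/z, Hi/M/W/w, Hi/M/E/z, Hi/M/E/w, Hi/R/W/z, Hi/R/W/w, Hi/R/E/z, Hi/R/E/w. Columns: g/Stay, g/Out, h/Stay, h/Out.
{Lo/M/W/z, Lo/M/W/w, Lo/M/E/z, Lo/M/E/w} → row (1,5) (1,5) (8,1) (8,8)
{Lo/R/W/z, Lo/R/W/w, Lo/R/E/z, Lo/R/E/w} → row (0,7) (0,7) (8,1) (8,8)
{Hi/M/W/z, Hi/R/W/z} → row (3,4) (3,4) (3,4) (3,4)
{Hi/M/W/w, Hi/R/W/w} → row (3,4) (3,4) (5,8) (5,8)
{Hi/M/E/z, Hi/R/E/z} → row (3,1) (3,1) (3,4) (3,4)
{Hi/M/E/w, Hi/R/E/w} → row (3,1) (3,1) (5,8) (5,8)
That's 6 distinct rows out of 16 strategies.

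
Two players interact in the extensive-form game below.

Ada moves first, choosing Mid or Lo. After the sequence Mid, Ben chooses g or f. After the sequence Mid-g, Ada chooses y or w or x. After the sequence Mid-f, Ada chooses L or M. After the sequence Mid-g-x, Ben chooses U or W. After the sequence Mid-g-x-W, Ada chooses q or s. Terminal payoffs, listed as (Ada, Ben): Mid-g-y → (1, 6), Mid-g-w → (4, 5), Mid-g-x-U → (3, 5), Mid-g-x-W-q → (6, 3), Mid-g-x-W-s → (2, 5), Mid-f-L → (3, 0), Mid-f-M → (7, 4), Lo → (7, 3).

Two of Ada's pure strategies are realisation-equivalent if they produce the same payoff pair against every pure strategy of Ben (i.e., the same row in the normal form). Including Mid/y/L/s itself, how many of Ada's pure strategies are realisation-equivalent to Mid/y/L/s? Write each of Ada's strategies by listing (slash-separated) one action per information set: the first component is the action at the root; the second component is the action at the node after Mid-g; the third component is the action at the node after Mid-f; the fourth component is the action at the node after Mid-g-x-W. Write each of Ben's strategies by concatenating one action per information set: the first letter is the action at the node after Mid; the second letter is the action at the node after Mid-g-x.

2

Row for Mid/y/L/s (columns gU, gW, fU, fW): (1,6) (1,6) (3,0) (3,0).
Under Mid/y/L/s, Ada's choice at the node after Mid-g-x-W can never be reached regardless of what Ben does, so varying those choices leaves every outcome unchanged.
Holding the reachable choices fixed and varying the unreachable one freely already gives 2 equivalent strategies.
No other strategy reproduces this row, so those 2 are the full class: Mid/y/L/q, Mid/y/L/s.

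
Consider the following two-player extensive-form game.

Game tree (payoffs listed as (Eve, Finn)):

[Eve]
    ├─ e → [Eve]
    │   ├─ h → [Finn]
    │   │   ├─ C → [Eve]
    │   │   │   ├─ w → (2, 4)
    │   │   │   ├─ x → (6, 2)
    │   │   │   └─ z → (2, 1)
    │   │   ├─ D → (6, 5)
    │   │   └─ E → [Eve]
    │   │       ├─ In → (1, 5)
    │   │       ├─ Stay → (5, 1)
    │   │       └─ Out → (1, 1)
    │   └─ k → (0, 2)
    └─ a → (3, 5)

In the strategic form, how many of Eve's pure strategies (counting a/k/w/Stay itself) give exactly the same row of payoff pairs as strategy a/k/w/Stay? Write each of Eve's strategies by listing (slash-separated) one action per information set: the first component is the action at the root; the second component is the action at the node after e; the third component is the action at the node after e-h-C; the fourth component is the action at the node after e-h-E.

Row for a/k/w/Stay (columns C, D, E): (3,5) (3,5) (3,5).
Under a/k/w/Stay, Eve's choice at the node after e and at the node after e-h-C and at the node after e-h-E can never be reached regardless of what Finn does, so varying those choices leaves every outcome unchanged.
Holding the reachable choices fixed and varying the unreachable ones freely already gives 2 × 3 × 3 = 18 equivalent strategies.
No other strategy reproduces this row, so those 18 are the full class: a/h/w/In, a/h/w/Stay, a/h/w/Out, a/h/x/In, a/h/x/Stay, a/h/x/Out, a/h/z/In, a/h/z/Stay, a/h/z/Out, a/k/w/In, a/k/w/Stay, a/k/w/Out, a/k/x/In, a/k/x/Stay, a/k/x/Out, a/k/z/In, a/k/z/Stay, a/k/z/Out.

18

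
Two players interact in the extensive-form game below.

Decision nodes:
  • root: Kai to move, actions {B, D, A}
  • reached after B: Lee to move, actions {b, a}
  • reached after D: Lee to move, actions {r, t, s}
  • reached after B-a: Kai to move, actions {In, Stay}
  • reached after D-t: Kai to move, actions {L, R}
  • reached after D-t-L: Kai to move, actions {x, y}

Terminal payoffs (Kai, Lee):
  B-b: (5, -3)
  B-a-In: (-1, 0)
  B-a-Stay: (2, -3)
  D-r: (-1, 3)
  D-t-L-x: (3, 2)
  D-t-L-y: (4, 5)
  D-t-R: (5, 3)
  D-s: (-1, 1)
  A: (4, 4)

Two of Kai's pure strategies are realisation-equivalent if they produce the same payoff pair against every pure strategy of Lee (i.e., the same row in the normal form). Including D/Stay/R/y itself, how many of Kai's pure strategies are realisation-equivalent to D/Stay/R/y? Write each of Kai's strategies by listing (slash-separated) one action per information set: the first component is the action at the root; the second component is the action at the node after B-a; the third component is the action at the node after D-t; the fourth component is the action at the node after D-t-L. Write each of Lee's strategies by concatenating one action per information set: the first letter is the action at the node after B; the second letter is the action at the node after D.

4

Row for D/Stay/R/y (columns br, bt, bs, ar, at, as): (-1,3) (5,3) (-1,1) (-1,3) (5,3) (-1,1).
Under D/Stay/R/y, Kai's choice at the node after B-a and at the node after D-t-L can never be reached regardless of what Lee does, so varying those choices leaves every outcome unchanged.
Holding the reachable choices fixed and varying the unreachable ones freely already gives 2 × 2 = 4 equivalent strategies.
No other strategy reproduces this row, so those 4 are the full class: D/In/R/x, D/In/R/y, D/Stay/R/x, D/Stay/R/y.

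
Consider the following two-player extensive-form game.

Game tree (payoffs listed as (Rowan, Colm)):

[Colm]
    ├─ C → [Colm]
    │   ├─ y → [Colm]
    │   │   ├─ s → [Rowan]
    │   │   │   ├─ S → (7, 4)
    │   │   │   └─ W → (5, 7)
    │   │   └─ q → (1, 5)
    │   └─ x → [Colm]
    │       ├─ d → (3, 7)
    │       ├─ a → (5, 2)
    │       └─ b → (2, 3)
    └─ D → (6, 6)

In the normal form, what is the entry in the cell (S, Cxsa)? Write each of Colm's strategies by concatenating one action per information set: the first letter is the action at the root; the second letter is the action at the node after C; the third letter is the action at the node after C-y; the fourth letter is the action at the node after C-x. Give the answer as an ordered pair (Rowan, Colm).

(5, 2)

Trace the play path from the root:
  Colm plays C
  Colm plays x at [C]
  Colm plays a at [C-x]
→ terminal payoff (5, 2).
(Rowan's choice at the node after C-y-s is never reached on this path, so it doesn't affect the outcome.)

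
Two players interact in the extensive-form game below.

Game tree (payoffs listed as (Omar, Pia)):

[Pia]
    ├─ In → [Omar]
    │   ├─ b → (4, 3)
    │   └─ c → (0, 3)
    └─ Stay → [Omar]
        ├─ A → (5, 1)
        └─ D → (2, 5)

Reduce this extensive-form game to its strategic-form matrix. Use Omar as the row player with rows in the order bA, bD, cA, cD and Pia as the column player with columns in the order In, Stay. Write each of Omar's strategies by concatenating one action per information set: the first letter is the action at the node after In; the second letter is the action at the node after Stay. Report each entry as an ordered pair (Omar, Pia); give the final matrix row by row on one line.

Row bA: In→(4,3), Stay→(5,1)
Row bD: In→(4,3), Stay→(2,5)
Row cA: In→(0,3), Stay→(5,1)
Row cD: In→(0,3), Stay→(2,5)

bA: (4,3) (5,1) | bD: (4,3) (2,5) | cA: (0,3) (5,1) | cD: (0,3) (2,5)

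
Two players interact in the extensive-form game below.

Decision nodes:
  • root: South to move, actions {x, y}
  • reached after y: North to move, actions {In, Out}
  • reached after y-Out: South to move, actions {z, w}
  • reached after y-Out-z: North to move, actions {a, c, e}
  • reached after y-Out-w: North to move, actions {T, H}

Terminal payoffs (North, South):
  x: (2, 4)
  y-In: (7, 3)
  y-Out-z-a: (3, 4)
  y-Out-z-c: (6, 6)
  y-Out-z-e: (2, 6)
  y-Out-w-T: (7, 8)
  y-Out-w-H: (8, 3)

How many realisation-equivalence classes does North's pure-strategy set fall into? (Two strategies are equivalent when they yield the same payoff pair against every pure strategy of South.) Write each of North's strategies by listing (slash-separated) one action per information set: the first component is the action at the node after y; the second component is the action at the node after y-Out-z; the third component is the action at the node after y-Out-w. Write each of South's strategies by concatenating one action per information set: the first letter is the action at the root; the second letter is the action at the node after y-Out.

7

North has 12 pure strategies: In/a/T, In/a/H, In/c/T, In/c/H, In/e/T, In/e/H, Out/a/T, Out/a/H, Out/c/T, Out/c/H, Out/e/T, Out/e/H. Columns: xz, xw, yz, yw.
{In/a/T, In/a/H, In/c/T, In/c/H, In/e/T, In/e/H} → row (2,4) (2,4) (7,3) (7,3)
{Out/a/T} → row (2,4) (2,4) (3,4) (7,8)
{Out/a/H} → row (2,4) (2,4) (3,4) (8,3)
{Out/c/T} → row (2,4) (2,4) (6,6) (7,8)
{Out/c/H} → row (2,4) (2,4) (6,6) (8,3)
{Out/e/T} → row (2,4) (2,4) (2,6) (7,8)
{Out/e/H} → row (2,4) (2,4) (2,6) (8,3)
That's 7 distinct rows out of 12 strategies.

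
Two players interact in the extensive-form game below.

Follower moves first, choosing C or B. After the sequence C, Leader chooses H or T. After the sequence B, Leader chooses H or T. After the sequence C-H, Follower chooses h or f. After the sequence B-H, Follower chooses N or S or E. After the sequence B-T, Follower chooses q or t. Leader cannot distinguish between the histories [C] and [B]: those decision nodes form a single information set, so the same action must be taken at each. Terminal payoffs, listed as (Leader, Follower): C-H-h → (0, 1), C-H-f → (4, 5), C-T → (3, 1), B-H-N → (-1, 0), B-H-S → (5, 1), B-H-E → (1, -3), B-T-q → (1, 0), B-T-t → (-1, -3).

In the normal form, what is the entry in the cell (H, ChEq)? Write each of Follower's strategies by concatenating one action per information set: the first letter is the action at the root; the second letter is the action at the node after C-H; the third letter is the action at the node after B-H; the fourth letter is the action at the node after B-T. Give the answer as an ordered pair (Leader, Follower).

(0, 1)

Trace the play path from the root:
  Follower plays C
  Leader plays H at [C]
  Follower plays h at [C-H]
→ terminal payoff (0, 1).
(Follower's choice at the node after B-H is never reached on this path, so it doesn't affect the outcome.)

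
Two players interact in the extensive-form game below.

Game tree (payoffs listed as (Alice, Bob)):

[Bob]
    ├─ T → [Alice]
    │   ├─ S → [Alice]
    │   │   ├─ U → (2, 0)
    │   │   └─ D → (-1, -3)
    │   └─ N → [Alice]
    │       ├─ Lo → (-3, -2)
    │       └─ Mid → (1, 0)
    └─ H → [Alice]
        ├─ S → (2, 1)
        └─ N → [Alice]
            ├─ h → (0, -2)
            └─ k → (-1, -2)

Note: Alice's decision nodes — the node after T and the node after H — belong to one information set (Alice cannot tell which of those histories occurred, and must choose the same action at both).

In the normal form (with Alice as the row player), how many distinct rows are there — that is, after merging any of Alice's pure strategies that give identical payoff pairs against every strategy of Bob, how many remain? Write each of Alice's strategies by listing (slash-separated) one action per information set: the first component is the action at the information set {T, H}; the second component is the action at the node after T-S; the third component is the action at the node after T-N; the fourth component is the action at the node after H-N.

Alice has 16 pure strategies: S/U/Lo/h, S/U/Lo/k, S/U/Mid/h, S/U/Mid/k, S/D/Lo/h, S/D/Lo/k, S/D/Mid/h, S/D/Mid/k, N/U/Lo/h, N/U/Lo/k, N/U/Mid/h, N/U/Mid/k, N/D/Lo/h, N/D/Lo/k, N/D/Mid/h, N/D/Mid/k. Columns: T, H.
{S/U/Lo/h, S/U/Lo/k, S/U/Mid/h, S/U/Mid/k} → row (2,0) (2,1)
{S/D/Lo/h, S/D/Lo/k, S/D/Mid/h, S/D/Mid/k} → row (-1,-3) (2,1)
{N/U/Lo/h, N/D/Lo/h} → row (-3,-2) (0,-2)
{N/U/Lo/k, N/D/Lo/k} → row (-3,-2) (-1,-2)
{N/U/Mid/h, N/D/Mid/h} → row (1,0) (0,-2)
{N/U/Mid/k, N/D/Mid/k} → row (1,0) (-1,-2)
That's 6 distinct rows out of 16 strategies.

6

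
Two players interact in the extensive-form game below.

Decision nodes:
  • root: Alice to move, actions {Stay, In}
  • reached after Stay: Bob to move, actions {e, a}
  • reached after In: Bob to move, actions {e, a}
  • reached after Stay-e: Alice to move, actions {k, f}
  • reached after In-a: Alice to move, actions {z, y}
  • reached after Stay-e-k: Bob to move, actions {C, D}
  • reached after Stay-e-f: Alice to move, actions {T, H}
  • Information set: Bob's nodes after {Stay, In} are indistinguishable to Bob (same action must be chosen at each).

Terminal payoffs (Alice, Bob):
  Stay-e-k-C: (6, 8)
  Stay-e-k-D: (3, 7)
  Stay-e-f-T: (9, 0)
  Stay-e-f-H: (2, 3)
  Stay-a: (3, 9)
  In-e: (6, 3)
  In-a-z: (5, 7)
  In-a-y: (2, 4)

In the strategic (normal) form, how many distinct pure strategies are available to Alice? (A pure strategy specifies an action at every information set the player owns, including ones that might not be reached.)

16

Alice owns the root with actions {Stay, In} — two choices.
Alice owns the node after Stay-e with actions {k, f} — two choices.
Alice owns the node after In-a with actions {z, y} — two choices.
Alice owns the node after Stay-e-f with actions {T, H} — two choices.
A pure strategy fixes one action at each information set independently, so the count is the product 2 × 2 × 2 × 2 = 16.
(For reference, Bob has 4 pure strategies, giving a 16×4 normal-form matrix.)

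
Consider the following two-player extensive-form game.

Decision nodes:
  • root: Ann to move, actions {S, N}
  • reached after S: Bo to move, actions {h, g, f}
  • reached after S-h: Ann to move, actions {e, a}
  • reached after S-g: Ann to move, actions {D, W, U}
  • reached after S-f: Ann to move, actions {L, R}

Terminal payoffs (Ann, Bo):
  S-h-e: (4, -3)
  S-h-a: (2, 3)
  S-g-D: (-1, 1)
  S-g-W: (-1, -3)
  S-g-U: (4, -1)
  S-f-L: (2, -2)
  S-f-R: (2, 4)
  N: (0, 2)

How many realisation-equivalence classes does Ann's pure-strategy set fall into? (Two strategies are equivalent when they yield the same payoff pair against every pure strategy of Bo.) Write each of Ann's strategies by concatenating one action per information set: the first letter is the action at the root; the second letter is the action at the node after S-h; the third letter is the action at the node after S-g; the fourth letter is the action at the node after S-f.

13

Ann has 24 pure strategies: SeDL, SeDR, SeWL, SeWR, SeUL, SeUR, SaDL, SaDR, SaWL, SaWR, SaUL, SaUR, NeDL, NeDR, NeWL, NeWR, NeUL, NeUR, NaDL, NaDR, NaWL, NaWR, NaUL, NaUR. Columns: h, g, f.
{SeDL} → row (4,-3) (-1,1) (2,-2)
{SeDR} → row (4,-3) (-1,1) (2,4)
{SeWL} → row (4,-3) (-1,-3) (2,-2)
{SeWR} → row (4,-3) (-1,-3) (2,4)
{SeUL} → row (4,-3) (4,-1) (2,-2)
{SeUR} → row (4,-3) (4,-1) (2,4)
{SaDL} → row (2,3) (-1,1) (2,-2)
{SaDR} → row (2,3) (-1,1) (2,4)
{SaWL} → row (2,3) (-1,-3) (2,-2)
{SaWR} → row (2,3) (-1,-3) (2,4)
{SaUL} → row (2,3) (4,-1) (2,-2)
{SaUR} → row (2,3) (4,-1) (2,4)
{NeDL, NeDR, NeWL, NeWR, NeUL, NeUR, NaDL, NaDR, NaWL, NaWR, NaUL, NaUR} → row (0,2) (0,2) (0,2)
That's 13 distinct rows out of 24 strategies.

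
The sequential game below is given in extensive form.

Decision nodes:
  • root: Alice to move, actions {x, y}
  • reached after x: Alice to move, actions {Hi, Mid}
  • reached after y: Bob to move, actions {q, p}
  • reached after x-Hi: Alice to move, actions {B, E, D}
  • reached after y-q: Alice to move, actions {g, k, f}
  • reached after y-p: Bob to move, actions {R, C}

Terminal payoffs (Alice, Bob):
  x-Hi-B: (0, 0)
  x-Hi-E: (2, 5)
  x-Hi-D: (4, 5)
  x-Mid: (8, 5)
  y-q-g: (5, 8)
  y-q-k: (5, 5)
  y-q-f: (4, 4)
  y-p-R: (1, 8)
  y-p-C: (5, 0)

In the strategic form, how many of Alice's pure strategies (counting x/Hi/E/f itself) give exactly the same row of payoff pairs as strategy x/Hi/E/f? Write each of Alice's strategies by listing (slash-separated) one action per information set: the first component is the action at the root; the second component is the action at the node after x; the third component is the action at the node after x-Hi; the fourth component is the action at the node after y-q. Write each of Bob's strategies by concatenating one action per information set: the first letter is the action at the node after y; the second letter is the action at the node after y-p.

Row for x/Hi/E/f (columns qR, qC, pR, pC): (2,5) (2,5) (2,5) (2,5).
Under x/Hi/E/f, Alice's choice at the node after y-q can never be reached regardless of what Bob does, so varying those choices leaves every outcome unchanged.
Holding the reachable choices fixed and varying the unreachable one freely already gives 3 equivalent strategies.
No other strategy reproduces this row, so those 3 are the full class: x/Hi/E/g, x/Hi/E/k, x/Hi/E/f.

3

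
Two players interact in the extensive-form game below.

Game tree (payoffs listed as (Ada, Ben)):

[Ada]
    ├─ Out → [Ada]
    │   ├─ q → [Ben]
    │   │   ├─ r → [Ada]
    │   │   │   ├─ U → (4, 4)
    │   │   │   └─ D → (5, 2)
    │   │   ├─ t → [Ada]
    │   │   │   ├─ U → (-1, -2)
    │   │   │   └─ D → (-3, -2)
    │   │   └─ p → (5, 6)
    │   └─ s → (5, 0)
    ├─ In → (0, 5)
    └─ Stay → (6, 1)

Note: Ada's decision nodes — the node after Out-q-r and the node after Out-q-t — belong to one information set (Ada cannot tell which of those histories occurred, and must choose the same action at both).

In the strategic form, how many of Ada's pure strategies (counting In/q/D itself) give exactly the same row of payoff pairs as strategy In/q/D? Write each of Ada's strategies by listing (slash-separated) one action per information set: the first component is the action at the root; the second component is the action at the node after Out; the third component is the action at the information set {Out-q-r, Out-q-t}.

Row for In/q/D (columns r, t, p): (0,5) (0,5) (0,5).
Under In/q/D, Ada's choice at the node after Out and at the information set {Out-q-r, Out-q-t} can never be reached regardless of what Ben does, so varying those choices leaves every outcome unchanged.
Holding the reachable choices fixed and varying the unreachable ones freely already gives 2 × 2 = 4 equivalent strategies.
No other strategy reproduces this row, so those 4 are the full class: In/q/U, In/q/D, In/s/U, In/s/D.

4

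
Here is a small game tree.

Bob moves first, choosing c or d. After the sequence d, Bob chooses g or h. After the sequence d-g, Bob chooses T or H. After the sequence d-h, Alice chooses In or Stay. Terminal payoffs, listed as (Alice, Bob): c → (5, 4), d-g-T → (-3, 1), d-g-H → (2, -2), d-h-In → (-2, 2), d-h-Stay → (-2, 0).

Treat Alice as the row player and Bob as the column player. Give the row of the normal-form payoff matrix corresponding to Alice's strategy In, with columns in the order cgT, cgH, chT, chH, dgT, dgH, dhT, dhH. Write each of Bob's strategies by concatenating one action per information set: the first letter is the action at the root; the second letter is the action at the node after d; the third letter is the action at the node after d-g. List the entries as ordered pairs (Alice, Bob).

vs cgT: Bob plays c → (5, 4)
vs cgH: Bob plays c → (5, 4)
vs chT: Bob plays c → (5, 4)
vs chH: Bob plays c → (5, 4)
vs dgT: Bob plays d → Bob plays g at [d] → Bob plays T at [d-g] → (-3, 1)
vs dgH: Bob plays d → Bob plays g at [d] → Bob plays H at [d-g] → (2, -2)
vs dhT: Bob plays d → Bob plays h at [d] → Alice plays In at [d-h] → (-2, 2)
vs dhH: Bob plays d → Bob plays h at [d] → Alice plays In at [d-h] → (-2, 2)

(5,4) (5,4) (5,4) (5,4) (-3,1) (2,-2) (-2,2) (-2,2)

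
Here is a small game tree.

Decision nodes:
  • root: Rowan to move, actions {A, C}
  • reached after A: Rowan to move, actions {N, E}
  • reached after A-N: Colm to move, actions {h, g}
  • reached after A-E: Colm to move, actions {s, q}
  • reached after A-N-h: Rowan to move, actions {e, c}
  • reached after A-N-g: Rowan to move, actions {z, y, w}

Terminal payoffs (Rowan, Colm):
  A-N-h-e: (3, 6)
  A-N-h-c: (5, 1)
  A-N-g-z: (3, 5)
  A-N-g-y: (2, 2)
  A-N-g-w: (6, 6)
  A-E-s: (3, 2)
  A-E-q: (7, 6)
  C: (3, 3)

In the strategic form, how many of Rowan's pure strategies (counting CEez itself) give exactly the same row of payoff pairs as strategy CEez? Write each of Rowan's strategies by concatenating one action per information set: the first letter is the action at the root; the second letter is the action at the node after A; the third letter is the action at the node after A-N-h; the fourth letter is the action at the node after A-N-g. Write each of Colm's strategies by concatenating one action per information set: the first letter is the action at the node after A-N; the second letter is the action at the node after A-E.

12

Row for CEez (columns hs, hq, gs, gq): (3,3) (3,3) (3,3) (3,3).
Under CEez, Rowan's choice at the node after A and at the node after A-N-h and at the node after A-N-g can never be reached regardless of what Colm does, so varying those choices leaves every outcome unchanged.
Holding the reachable choices fixed and varying the unreachable ones freely already gives 2 × 2 × 3 = 12 equivalent strategies.
No other strategy reproduces this row, so those 12 are the full class: CNez, CNey, CNew, CNcz, CNcy, CNcw, CEez, CEey, CEew, CEcz, CEcy, CEcw.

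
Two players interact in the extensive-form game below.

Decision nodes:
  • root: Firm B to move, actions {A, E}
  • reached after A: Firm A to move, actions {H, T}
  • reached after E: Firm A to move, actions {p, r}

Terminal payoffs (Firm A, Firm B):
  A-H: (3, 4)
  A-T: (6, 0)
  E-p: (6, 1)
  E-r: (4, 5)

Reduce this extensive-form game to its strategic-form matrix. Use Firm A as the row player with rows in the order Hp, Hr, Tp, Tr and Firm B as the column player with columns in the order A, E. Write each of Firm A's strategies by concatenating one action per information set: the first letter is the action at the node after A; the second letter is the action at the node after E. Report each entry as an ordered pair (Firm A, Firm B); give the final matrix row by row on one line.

Hp: (3,4) (6,1) | Hr: (3,4) (4,5) | Tp: (6,0) (6,1) | Tr: (6,0) (4,5)

            A        E
  Hp    (3,4)    (6,1)
  Hr    (3,4)    (4,5)
  Tp    (6,0)    (6,1)
  Tr    (6,0)    (4,5)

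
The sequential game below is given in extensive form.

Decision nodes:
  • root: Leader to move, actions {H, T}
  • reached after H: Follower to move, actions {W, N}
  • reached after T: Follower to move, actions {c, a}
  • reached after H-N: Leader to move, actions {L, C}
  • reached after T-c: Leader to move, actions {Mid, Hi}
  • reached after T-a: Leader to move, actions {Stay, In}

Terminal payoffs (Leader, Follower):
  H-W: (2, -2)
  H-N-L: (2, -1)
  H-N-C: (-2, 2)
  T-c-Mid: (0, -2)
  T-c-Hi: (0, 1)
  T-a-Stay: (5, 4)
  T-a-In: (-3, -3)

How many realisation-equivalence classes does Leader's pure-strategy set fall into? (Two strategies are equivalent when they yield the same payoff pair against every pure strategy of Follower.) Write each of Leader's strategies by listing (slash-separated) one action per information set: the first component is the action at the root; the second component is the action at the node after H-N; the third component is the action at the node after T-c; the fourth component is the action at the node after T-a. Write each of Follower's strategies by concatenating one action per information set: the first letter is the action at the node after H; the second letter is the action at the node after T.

Leader has 16 pure strategies: H/L/Mid/Stay, H/L/Mid/In, H/L/Hi/Stay, H/L/Hi/In, H/C/Mid/Stay, H/C/Mid/In, H/C/Hi/Stay, H/C/Hi/In, T/L/Mid/Stay, T/L/Mid/In, T/L/Hi/Stay, T/L/Hi/In, T/C/Mid/Stay, T/C/Mid/In, T/C/Hi/Stay, T/C/Hi/In. Columns: Wc, Wa, Nc, Na.
{H/L/Mid/Stay, H/L/Mid/In, H/L/Hi/Stay, H/L/Hi/In} → row (2,-2) (2,-2) (2,-1) (2,-1)
{H/C/Mid/Stay, H/C/Mid/In, H/C/Hi/Stay, H/C/Hi/In} → row (2,-2) (2,-2) (-2,2) (-2,2)
{T/L/Mid/Stay, T/C/Mid/Stay} → row (0,-2) (5,4) (0,-2) (5,4)
{T/L/Mid/In, T/C/Mid/In} → row (0,-2) (-3,-3) (0,-2) (-3,-3)
{T/L/Hi/Stay, T/C/Hi/Stay} → row (0,1) (5,4) (0,1) (5,4)
{T/L/Hi/In, T/C/Hi/In} → row (0,1) (-3,-3) (0,1) (-3,-3)
That's 6 distinct rows out of 16 strategies.

6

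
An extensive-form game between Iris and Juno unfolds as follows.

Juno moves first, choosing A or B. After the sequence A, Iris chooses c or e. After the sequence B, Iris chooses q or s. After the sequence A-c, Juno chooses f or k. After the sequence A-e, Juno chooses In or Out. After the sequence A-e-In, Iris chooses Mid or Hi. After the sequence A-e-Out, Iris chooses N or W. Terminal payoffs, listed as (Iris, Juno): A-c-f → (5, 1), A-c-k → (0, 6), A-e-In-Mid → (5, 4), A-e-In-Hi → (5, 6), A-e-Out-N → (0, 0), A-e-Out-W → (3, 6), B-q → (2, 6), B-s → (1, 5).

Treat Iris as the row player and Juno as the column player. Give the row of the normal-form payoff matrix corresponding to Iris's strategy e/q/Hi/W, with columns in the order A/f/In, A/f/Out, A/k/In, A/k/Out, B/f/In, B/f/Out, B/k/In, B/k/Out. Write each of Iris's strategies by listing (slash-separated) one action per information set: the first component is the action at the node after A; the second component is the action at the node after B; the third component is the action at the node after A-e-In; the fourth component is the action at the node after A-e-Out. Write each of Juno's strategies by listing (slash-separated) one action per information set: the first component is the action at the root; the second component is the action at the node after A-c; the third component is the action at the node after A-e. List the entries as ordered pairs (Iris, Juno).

(5,6) (3,6) (5,6) (3,6) (2,6) (2,6) (2,6) (2,6)

vs A/f/In: Juno plays A → Iris plays e at [A] → Juno plays In at [A-e] → Iris plays Hi at [A-e-In] → (5, 6)
vs A/f/Out: Juno plays A → Iris plays e at [A] → Juno plays Out at [A-e] → Iris plays W at [A-e-Out] → (3, 6)
vs A/k/In: Juno plays A → Iris plays e at [A] → Juno plays In at [A-e] → Iris plays Hi at [A-e-In] → (5, 6)
vs A/k/Out: Juno plays A → Iris plays e at [A] → Juno plays Out at [A-e] → Iris plays W at [A-e-Out] → (3, 6)
vs B/f/In: Juno plays B → Iris plays q at [B] → (2, 6)
vs B/f/Out: Juno plays B → Iris plays q at [B] → (2, 6)
vs B/k/In: Juno plays B → Iris plays q at [B] → (2, 6)
vs B/k/Out: Juno plays B → Iris plays q at [B] → (2, 6)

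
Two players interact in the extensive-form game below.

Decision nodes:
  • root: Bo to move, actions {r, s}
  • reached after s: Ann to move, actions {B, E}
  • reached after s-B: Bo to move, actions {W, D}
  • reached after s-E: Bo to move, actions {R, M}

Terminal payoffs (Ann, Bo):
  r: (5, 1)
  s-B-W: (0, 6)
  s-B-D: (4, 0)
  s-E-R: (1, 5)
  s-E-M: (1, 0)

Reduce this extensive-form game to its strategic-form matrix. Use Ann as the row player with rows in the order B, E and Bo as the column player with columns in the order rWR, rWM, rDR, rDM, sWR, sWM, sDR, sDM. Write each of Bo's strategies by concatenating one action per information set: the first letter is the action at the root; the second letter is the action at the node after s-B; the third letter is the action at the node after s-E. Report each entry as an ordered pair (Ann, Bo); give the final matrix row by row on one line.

B: (5,1) (5,1) (5,1) (5,1) (0,6) (0,6) (4,0) (4,0) | E: (5,1) (5,1) (5,1) (5,1) (1,5) (1,0) (1,5) (1,0)

Row B: rWR→(5,1), rWM→(5,1), rDR→(5,1), rDM→(5,1), sWR→(0,6), sWM→(0,6), sDR→(4,0), sDM→(4,0)
Row E: rWR→(5,1), rWM→(5,1), rDR→(5,1), rDM→(5,1), sWR→(1,5), sWM→(1,0), sDR→(1,5), sDM→(1,0)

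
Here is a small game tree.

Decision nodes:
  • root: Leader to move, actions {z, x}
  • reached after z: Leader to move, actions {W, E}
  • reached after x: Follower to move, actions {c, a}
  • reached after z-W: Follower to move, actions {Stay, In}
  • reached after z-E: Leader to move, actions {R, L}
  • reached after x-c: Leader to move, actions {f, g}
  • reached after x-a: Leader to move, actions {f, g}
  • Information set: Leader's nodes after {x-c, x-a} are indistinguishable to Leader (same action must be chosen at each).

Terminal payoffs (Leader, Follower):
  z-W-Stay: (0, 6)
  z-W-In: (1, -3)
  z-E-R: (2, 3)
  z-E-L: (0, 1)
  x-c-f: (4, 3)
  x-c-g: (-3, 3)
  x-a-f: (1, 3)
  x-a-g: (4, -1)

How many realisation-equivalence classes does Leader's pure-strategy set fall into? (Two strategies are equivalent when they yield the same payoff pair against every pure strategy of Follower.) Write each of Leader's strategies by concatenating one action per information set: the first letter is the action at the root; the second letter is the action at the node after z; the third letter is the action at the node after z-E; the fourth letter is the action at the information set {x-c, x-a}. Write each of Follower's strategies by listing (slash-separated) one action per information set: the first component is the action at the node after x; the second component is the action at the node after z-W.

Leader has 16 pure strategies: zWRf, zWRg, zWLf, zWLg, zERf, zERg, zELf, zELg, xWRf, xWRg, xWLf, xWLg, xERf, xERg, xELf, xELg. Columns: c/Stay, c/In, a/Stay, a/In.
{zWRf, zWRg, zWLf, zWLg} → row (0,6) (1,-3) (0,6) (1,-3)
{zERf, zERg} → row (2,3) (2,3) (2,3) (2,3)
{zELf, zELg} → row (0,1) (0,1) (0,1) (0,1)
{xWRf, xWLf, xERf, xELf} → row (4,3) (4,3) (1,3) (1,3)
{xWRg, xWLg, xERg, xELg} → row (-3,3) (-3,3) (4,-1) (4,-1)
That's 5 distinct rows out of 16 strategies.

5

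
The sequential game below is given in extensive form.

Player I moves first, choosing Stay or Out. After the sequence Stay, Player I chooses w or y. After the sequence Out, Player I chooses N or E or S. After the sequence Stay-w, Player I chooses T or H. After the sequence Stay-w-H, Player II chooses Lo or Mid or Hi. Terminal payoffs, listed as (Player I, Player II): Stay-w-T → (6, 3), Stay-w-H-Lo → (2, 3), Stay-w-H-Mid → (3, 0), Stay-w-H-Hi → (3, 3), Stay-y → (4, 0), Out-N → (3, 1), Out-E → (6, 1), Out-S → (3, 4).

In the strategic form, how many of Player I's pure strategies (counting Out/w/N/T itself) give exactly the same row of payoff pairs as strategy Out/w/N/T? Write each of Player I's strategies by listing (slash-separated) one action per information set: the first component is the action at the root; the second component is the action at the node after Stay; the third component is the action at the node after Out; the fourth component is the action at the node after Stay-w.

Row for Out/w/N/T (columns Lo, Mid, Hi): (3,1) (3,1) (3,1).
Under Out/w/N/T, Player I's choice at the node after Stay and at the node after Stay-w can never be reached regardless of what Player II does, so varying those choices leaves every outcome unchanged.
Holding the reachable choices fixed and varying the unreachable ones freely already gives 2 × 2 = 4 equivalent strategies.
No other strategy reproduces this row, so those 4 are the full class: Out/w/N/T, Out/w/N/H, Out/y/N/T, Out/y/N/H.

4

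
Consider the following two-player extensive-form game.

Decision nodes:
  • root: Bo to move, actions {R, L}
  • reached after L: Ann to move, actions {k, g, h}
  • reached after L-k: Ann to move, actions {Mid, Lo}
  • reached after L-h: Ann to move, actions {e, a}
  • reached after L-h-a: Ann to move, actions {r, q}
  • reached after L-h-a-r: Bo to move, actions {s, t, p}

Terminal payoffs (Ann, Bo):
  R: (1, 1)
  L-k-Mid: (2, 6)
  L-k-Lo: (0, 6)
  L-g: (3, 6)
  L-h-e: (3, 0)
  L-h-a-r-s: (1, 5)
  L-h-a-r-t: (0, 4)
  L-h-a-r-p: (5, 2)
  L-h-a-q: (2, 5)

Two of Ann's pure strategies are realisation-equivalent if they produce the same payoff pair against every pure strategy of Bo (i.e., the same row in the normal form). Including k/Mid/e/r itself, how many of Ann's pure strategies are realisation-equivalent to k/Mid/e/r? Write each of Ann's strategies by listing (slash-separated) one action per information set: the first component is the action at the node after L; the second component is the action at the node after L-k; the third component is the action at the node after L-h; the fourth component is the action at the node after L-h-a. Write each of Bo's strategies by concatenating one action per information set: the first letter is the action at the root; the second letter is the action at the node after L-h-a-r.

Row for k/Mid/e/r (columns Rs, Rt, Rp, Ls, Lt, Lp): (1,1) (1,1) (1,1) (2,6) (2,6) (2,6).
Under k/Mid/e/r, Ann's choice at the node after L-h and at the node after L-h-a can never be reached regardless of what Bo does, so varying those choices leaves every outcome unchanged.
Holding the reachable choices fixed and varying the unreachable ones freely already gives 2 × 2 = 4 equivalent strategies.
No other strategy reproduces this row, so those 4 are the full class: k/Mid/e/r, k/Mid/e/q, k/Mid/a/r, k/Mid/a/q.

4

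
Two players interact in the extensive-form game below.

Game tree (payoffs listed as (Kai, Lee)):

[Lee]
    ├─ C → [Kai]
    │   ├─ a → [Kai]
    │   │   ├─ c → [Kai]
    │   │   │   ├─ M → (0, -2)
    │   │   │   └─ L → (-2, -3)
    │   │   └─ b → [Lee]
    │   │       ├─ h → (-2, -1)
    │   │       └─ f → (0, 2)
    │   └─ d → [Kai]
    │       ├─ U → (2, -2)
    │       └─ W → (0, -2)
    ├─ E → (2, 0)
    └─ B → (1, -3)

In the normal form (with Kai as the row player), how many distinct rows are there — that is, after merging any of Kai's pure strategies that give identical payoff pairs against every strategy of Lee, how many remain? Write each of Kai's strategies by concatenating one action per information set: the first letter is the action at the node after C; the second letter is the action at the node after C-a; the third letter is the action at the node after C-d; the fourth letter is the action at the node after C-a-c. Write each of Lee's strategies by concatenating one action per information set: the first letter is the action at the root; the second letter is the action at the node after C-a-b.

4

Kai has 16 pure strategies: acUM, acUL, acWM, acWL, abUM, abUL, abWM, abWL, dcUM, dcUL, dcWM, dcWL, dbUM, dbUL, dbWM, dbWL. Columns: Ch, Cf, Eh, Ef, Bh, Bf.
{acUM, acWM, dcWM, dcWL, dbWM, dbWL} → row (0,-2) (0,-2) (2,0) (2,0) (1,-3) (1,-3)
{acUL, acWL} → row (-2,-3) (-2,-3) (2,0) (2,0) (1,-3) (1,-3)
{abUM, abUL, abWM, abWL} → row (-2,-1) (0,2) (2,0) (2,0) (1,-3) (1,-3)
{dcUM, dcUL, dbUM, dbUL} → row (2,-2) (2,-2) (2,0) (2,0) (1,-3) (1,-3)
That's 4 distinct rows out of 16 strategies.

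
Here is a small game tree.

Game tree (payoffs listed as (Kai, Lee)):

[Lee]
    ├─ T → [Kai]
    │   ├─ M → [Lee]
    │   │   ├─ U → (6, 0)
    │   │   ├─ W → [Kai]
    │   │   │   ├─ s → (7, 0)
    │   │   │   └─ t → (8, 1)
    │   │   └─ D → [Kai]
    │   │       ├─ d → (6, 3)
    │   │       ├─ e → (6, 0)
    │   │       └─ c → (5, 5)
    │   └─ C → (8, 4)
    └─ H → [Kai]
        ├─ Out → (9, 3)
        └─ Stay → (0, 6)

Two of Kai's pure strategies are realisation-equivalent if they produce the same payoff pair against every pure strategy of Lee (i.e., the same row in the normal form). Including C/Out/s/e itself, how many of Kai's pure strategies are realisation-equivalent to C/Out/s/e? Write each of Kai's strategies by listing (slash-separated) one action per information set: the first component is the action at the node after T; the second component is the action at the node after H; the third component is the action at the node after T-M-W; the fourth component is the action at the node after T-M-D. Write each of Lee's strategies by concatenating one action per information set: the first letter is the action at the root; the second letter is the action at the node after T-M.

Row for C/Out/s/e (columns TU, TW, TD, HU, HW, HD): (8,4) (8,4) (8,4) (9,3) (9,3) (9,3).
Under C/Out/s/e, Kai's choice at the node after T-M-W and at the node after T-M-D can never be reached regardless of what Lee does, so varying those choices leaves every outcome unchanged.
Holding the reachable choices fixed and varying the unreachable ones freely already gives 2 × 3 = 6 equivalent strategies.
No other strategy reproduces this row, so those 6 are the full class: C/Out/s/d, C/Out/s/e, C/Out/s/c, C/Out/t/d, C/Out/t/e, C/Out/t/c.

6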